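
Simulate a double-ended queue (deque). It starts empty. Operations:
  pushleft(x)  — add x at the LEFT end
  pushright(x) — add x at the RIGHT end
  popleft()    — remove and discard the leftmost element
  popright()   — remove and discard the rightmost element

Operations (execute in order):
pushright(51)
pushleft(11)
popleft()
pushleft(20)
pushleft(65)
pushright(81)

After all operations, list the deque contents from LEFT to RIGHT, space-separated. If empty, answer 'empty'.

pushright(51): [51]
pushleft(11): [11, 51]
popleft(): [51]
pushleft(20): [20, 51]
pushleft(65): [65, 20, 51]
pushright(81): [65, 20, 51, 81]

Answer: 65 20 51 81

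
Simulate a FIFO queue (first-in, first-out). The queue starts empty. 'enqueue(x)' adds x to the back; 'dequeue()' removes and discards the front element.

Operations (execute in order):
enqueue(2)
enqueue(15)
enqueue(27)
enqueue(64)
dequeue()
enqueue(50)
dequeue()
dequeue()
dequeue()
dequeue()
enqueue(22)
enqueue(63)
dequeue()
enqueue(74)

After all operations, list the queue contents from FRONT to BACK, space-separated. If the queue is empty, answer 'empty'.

Answer: 63 74

Derivation:
enqueue(2): [2]
enqueue(15): [2, 15]
enqueue(27): [2, 15, 27]
enqueue(64): [2, 15, 27, 64]
dequeue(): [15, 27, 64]
enqueue(50): [15, 27, 64, 50]
dequeue(): [27, 64, 50]
dequeue(): [64, 50]
dequeue(): [50]
dequeue(): []
enqueue(22): [22]
enqueue(63): [22, 63]
dequeue(): [63]
enqueue(74): [63, 74]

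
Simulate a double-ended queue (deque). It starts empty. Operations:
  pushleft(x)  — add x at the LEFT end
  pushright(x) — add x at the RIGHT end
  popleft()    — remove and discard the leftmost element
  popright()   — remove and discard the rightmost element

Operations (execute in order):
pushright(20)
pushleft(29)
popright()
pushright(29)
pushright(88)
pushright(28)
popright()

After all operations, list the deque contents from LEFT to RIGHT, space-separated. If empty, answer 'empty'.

Answer: 29 29 88

Derivation:
pushright(20): [20]
pushleft(29): [29, 20]
popright(): [29]
pushright(29): [29, 29]
pushright(88): [29, 29, 88]
pushright(28): [29, 29, 88, 28]
popright(): [29, 29, 88]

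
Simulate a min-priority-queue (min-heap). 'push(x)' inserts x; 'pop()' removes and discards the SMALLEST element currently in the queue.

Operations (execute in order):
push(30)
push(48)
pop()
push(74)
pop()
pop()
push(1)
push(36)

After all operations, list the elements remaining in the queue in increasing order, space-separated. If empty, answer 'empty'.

Answer: 1 36

Derivation:
push(30): heap contents = [30]
push(48): heap contents = [30, 48]
pop() → 30: heap contents = [48]
push(74): heap contents = [48, 74]
pop() → 48: heap contents = [74]
pop() → 74: heap contents = []
push(1): heap contents = [1]
push(36): heap contents = [1, 36]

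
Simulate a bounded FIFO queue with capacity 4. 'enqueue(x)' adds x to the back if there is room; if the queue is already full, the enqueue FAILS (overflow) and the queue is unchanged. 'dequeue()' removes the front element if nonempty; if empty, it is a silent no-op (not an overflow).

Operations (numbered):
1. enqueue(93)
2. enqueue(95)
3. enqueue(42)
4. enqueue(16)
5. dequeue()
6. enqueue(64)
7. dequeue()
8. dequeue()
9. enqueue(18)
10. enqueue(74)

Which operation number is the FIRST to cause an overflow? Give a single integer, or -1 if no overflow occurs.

1. enqueue(93): size=1
2. enqueue(95): size=2
3. enqueue(42): size=3
4. enqueue(16): size=4
5. dequeue(): size=3
6. enqueue(64): size=4
7. dequeue(): size=3
8. dequeue(): size=2
9. enqueue(18): size=3
10. enqueue(74): size=4

Answer: -1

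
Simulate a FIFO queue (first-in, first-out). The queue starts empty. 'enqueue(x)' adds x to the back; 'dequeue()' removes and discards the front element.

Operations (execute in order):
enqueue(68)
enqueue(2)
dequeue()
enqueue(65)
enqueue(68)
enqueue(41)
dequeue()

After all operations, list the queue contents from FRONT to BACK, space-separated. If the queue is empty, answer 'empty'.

Answer: 65 68 41

Derivation:
enqueue(68): [68]
enqueue(2): [68, 2]
dequeue(): [2]
enqueue(65): [2, 65]
enqueue(68): [2, 65, 68]
enqueue(41): [2, 65, 68, 41]
dequeue(): [65, 68, 41]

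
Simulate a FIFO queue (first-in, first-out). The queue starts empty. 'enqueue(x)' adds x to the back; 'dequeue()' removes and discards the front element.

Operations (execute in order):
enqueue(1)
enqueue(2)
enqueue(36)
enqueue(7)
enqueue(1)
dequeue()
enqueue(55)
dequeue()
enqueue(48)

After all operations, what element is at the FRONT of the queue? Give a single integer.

Answer: 36

Derivation:
enqueue(1): queue = [1]
enqueue(2): queue = [1, 2]
enqueue(36): queue = [1, 2, 36]
enqueue(7): queue = [1, 2, 36, 7]
enqueue(1): queue = [1, 2, 36, 7, 1]
dequeue(): queue = [2, 36, 7, 1]
enqueue(55): queue = [2, 36, 7, 1, 55]
dequeue(): queue = [36, 7, 1, 55]
enqueue(48): queue = [36, 7, 1, 55, 48]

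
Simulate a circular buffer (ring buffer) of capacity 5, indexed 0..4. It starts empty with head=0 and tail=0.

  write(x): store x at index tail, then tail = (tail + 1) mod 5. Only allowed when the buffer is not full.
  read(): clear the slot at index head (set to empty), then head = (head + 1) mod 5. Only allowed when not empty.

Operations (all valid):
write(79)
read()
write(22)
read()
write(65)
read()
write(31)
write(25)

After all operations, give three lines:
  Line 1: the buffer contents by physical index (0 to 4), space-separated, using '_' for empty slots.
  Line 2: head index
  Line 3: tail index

Answer: _ _ _ 31 25
3
0

Derivation:
write(79): buf=[79 _ _ _ _], head=0, tail=1, size=1
read(): buf=[_ _ _ _ _], head=1, tail=1, size=0
write(22): buf=[_ 22 _ _ _], head=1, tail=2, size=1
read(): buf=[_ _ _ _ _], head=2, tail=2, size=0
write(65): buf=[_ _ 65 _ _], head=2, tail=3, size=1
read(): buf=[_ _ _ _ _], head=3, tail=3, size=0
write(31): buf=[_ _ _ 31 _], head=3, tail=4, size=1
write(25): buf=[_ _ _ 31 25], head=3, tail=0, size=2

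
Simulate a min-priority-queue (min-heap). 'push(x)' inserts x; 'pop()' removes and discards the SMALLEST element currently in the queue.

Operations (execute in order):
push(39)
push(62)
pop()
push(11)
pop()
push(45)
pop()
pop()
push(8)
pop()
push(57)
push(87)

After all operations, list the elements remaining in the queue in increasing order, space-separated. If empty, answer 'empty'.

push(39): heap contents = [39]
push(62): heap contents = [39, 62]
pop() → 39: heap contents = [62]
push(11): heap contents = [11, 62]
pop() → 11: heap contents = [62]
push(45): heap contents = [45, 62]
pop() → 45: heap contents = [62]
pop() → 62: heap contents = []
push(8): heap contents = [8]
pop() → 8: heap contents = []
push(57): heap contents = [57]
push(87): heap contents = [57, 87]

Answer: 57 87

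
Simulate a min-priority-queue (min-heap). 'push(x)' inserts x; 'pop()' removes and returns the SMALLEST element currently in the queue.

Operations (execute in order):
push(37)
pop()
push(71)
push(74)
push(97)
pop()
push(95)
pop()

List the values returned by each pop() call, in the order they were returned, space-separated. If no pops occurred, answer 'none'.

push(37): heap contents = [37]
pop() → 37: heap contents = []
push(71): heap contents = [71]
push(74): heap contents = [71, 74]
push(97): heap contents = [71, 74, 97]
pop() → 71: heap contents = [74, 97]
push(95): heap contents = [74, 95, 97]
pop() → 74: heap contents = [95, 97]

Answer: 37 71 74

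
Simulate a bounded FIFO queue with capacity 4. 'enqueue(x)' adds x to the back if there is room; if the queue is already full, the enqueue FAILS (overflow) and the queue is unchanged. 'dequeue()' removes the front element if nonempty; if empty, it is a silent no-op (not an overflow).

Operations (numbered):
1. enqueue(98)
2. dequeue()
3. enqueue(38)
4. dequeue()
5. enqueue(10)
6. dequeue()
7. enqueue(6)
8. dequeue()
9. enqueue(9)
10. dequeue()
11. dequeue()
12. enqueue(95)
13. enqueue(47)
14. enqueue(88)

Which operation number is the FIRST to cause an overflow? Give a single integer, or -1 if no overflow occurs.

Answer: -1

Derivation:
1. enqueue(98): size=1
2. dequeue(): size=0
3. enqueue(38): size=1
4. dequeue(): size=0
5. enqueue(10): size=1
6. dequeue(): size=0
7. enqueue(6): size=1
8. dequeue(): size=0
9. enqueue(9): size=1
10. dequeue(): size=0
11. dequeue(): empty, no-op, size=0
12. enqueue(95): size=1
13. enqueue(47): size=2
14. enqueue(88): size=3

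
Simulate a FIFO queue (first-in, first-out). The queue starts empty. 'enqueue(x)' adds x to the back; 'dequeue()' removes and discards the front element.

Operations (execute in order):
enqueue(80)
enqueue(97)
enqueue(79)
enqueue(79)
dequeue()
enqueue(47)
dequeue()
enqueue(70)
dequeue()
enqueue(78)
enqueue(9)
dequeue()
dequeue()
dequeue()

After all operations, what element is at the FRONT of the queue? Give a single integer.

Answer: 78

Derivation:
enqueue(80): queue = [80]
enqueue(97): queue = [80, 97]
enqueue(79): queue = [80, 97, 79]
enqueue(79): queue = [80, 97, 79, 79]
dequeue(): queue = [97, 79, 79]
enqueue(47): queue = [97, 79, 79, 47]
dequeue(): queue = [79, 79, 47]
enqueue(70): queue = [79, 79, 47, 70]
dequeue(): queue = [79, 47, 70]
enqueue(78): queue = [79, 47, 70, 78]
enqueue(9): queue = [79, 47, 70, 78, 9]
dequeue(): queue = [47, 70, 78, 9]
dequeue(): queue = [70, 78, 9]
dequeue(): queue = [78, 9]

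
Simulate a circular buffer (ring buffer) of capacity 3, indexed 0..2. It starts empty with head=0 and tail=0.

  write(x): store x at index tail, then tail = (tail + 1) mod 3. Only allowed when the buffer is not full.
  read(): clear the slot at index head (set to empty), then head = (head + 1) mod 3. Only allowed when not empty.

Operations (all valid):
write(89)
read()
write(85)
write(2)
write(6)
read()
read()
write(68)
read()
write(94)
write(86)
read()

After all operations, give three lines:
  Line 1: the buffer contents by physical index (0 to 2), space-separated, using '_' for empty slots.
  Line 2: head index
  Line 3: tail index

Answer: 86 _ 94
2
1

Derivation:
write(89): buf=[89 _ _], head=0, tail=1, size=1
read(): buf=[_ _ _], head=1, tail=1, size=0
write(85): buf=[_ 85 _], head=1, tail=2, size=1
write(2): buf=[_ 85 2], head=1, tail=0, size=2
write(6): buf=[6 85 2], head=1, tail=1, size=3
read(): buf=[6 _ 2], head=2, tail=1, size=2
read(): buf=[6 _ _], head=0, tail=1, size=1
write(68): buf=[6 68 _], head=0, tail=2, size=2
read(): buf=[_ 68 _], head=1, tail=2, size=1
write(94): buf=[_ 68 94], head=1, tail=0, size=2
write(86): buf=[86 68 94], head=1, tail=1, size=3
read(): buf=[86 _ 94], head=2, tail=1, size=2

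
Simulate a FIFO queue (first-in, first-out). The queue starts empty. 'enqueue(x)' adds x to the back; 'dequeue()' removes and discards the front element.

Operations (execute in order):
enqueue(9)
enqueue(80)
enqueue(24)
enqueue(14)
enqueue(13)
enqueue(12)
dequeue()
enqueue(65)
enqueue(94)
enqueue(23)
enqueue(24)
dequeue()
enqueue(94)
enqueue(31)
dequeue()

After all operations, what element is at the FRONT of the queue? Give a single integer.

Answer: 14

Derivation:
enqueue(9): queue = [9]
enqueue(80): queue = [9, 80]
enqueue(24): queue = [9, 80, 24]
enqueue(14): queue = [9, 80, 24, 14]
enqueue(13): queue = [9, 80, 24, 14, 13]
enqueue(12): queue = [9, 80, 24, 14, 13, 12]
dequeue(): queue = [80, 24, 14, 13, 12]
enqueue(65): queue = [80, 24, 14, 13, 12, 65]
enqueue(94): queue = [80, 24, 14, 13, 12, 65, 94]
enqueue(23): queue = [80, 24, 14, 13, 12, 65, 94, 23]
enqueue(24): queue = [80, 24, 14, 13, 12, 65, 94, 23, 24]
dequeue(): queue = [24, 14, 13, 12, 65, 94, 23, 24]
enqueue(94): queue = [24, 14, 13, 12, 65, 94, 23, 24, 94]
enqueue(31): queue = [24, 14, 13, 12, 65, 94, 23, 24, 94, 31]
dequeue(): queue = [14, 13, 12, 65, 94, 23, 24, 94, 31]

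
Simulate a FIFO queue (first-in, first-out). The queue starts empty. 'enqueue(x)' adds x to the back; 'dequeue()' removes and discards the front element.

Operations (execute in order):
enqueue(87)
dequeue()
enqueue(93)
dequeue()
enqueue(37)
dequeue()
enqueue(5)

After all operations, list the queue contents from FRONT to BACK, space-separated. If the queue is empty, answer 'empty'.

Answer: 5

Derivation:
enqueue(87): [87]
dequeue(): []
enqueue(93): [93]
dequeue(): []
enqueue(37): [37]
dequeue(): []
enqueue(5): [5]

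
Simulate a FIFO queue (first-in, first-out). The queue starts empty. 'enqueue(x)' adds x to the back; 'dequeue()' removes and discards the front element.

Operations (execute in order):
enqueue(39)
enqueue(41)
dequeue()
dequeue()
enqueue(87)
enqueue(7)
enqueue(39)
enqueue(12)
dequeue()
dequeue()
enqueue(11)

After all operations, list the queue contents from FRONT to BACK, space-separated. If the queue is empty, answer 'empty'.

enqueue(39): [39]
enqueue(41): [39, 41]
dequeue(): [41]
dequeue(): []
enqueue(87): [87]
enqueue(7): [87, 7]
enqueue(39): [87, 7, 39]
enqueue(12): [87, 7, 39, 12]
dequeue(): [7, 39, 12]
dequeue(): [39, 12]
enqueue(11): [39, 12, 11]

Answer: 39 12 11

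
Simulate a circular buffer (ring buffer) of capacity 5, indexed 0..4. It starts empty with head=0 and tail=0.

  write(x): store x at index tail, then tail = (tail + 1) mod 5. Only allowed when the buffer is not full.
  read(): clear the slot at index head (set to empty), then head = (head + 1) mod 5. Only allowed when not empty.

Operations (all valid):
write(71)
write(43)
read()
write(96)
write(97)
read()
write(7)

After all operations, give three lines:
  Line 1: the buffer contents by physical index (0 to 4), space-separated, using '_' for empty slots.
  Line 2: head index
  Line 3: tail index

write(71): buf=[71 _ _ _ _], head=0, tail=1, size=1
write(43): buf=[71 43 _ _ _], head=0, tail=2, size=2
read(): buf=[_ 43 _ _ _], head=1, tail=2, size=1
write(96): buf=[_ 43 96 _ _], head=1, tail=3, size=2
write(97): buf=[_ 43 96 97 _], head=1, tail=4, size=3
read(): buf=[_ _ 96 97 _], head=2, tail=4, size=2
write(7): buf=[_ _ 96 97 7], head=2, tail=0, size=3

Answer: _ _ 96 97 7
2
0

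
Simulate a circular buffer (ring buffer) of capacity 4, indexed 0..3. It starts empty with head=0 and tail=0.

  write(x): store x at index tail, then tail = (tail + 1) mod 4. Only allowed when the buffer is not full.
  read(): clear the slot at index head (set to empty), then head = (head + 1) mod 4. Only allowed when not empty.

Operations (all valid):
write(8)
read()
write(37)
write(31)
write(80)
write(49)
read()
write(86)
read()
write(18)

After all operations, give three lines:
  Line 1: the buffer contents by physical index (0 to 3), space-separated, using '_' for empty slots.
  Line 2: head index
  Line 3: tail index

write(8): buf=[8 _ _ _], head=0, tail=1, size=1
read(): buf=[_ _ _ _], head=1, tail=1, size=0
write(37): buf=[_ 37 _ _], head=1, tail=2, size=1
write(31): buf=[_ 37 31 _], head=1, tail=3, size=2
write(80): buf=[_ 37 31 80], head=1, tail=0, size=3
write(49): buf=[49 37 31 80], head=1, tail=1, size=4
read(): buf=[49 _ 31 80], head=2, tail=1, size=3
write(86): buf=[49 86 31 80], head=2, tail=2, size=4
read(): buf=[49 86 _ 80], head=3, tail=2, size=3
write(18): buf=[49 86 18 80], head=3, tail=3, size=4

Answer: 49 86 18 80
3
3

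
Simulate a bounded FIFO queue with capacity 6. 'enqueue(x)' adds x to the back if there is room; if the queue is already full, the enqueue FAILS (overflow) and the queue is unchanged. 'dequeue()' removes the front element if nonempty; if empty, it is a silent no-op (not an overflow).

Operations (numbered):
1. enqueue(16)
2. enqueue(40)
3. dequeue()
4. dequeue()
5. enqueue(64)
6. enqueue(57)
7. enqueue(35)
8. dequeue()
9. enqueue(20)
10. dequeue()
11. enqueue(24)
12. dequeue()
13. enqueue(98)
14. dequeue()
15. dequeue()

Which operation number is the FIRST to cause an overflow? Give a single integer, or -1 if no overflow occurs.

Answer: -1

Derivation:
1. enqueue(16): size=1
2. enqueue(40): size=2
3. dequeue(): size=1
4. dequeue(): size=0
5. enqueue(64): size=1
6. enqueue(57): size=2
7. enqueue(35): size=3
8. dequeue(): size=2
9. enqueue(20): size=3
10. dequeue(): size=2
11. enqueue(24): size=3
12. dequeue(): size=2
13. enqueue(98): size=3
14. dequeue(): size=2
15. dequeue(): size=1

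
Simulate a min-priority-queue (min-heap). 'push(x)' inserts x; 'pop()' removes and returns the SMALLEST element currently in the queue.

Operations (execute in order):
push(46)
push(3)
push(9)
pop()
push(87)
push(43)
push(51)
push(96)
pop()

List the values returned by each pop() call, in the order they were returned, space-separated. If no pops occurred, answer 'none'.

Answer: 3 9

Derivation:
push(46): heap contents = [46]
push(3): heap contents = [3, 46]
push(9): heap contents = [3, 9, 46]
pop() → 3: heap contents = [9, 46]
push(87): heap contents = [9, 46, 87]
push(43): heap contents = [9, 43, 46, 87]
push(51): heap contents = [9, 43, 46, 51, 87]
push(96): heap contents = [9, 43, 46, 51, 87, 96]
pop() → 9: heap contents = [43, 46, 51, 87, 96]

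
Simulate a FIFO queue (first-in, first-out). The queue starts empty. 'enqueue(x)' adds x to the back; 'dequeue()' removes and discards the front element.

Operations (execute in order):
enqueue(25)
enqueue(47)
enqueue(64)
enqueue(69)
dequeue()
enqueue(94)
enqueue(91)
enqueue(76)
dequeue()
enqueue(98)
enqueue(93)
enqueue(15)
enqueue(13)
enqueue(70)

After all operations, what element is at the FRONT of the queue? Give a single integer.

Answer: 64

Derivation:
enqueue(25): queue = [25]
enqueue(47): queue = [25, 47]
enqueue(64): queue = [25, 47, 64]
enqueue(69): queue = [25, 47, 64, 69]
dequeue(): queue = [47, 64, 69]
enqueue(94): queue = [47, 64, 69, 94]
enqueue(91): queue = [47, 64, 69, 94, 91]
enqueue(76): queue = [47, 64, 69, 94, 91, 76]
dequeue(): queue = [64, 69, 94, 91, 76]
enqueue(98): queue = [64, 69, 94, 91, 76, 98]
enqueue(93): queue = [64, 69, 94, 91, 76, 98, 93]
enqueue(15): queue = [64, 69, 94, 91, 76, 98, 93, 15]
enqueue(13): queue = [64, 69, 94, 91, 76, 98, 93, 15, 13]
enqueue(70): queue = [64, 69, 94, 91, 76, 98, 93, 15, 13, 70]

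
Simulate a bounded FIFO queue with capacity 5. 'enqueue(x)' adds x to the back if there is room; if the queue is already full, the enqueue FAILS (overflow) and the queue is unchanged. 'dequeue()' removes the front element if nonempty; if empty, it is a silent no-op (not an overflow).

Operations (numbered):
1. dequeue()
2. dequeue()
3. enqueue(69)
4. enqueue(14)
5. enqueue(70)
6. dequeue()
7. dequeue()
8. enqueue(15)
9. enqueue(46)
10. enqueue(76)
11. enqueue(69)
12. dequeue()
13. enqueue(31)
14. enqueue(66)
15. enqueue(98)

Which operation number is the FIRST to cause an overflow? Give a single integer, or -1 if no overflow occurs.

1. dequeue(): empty, no-op, size=0
2. dequeue(): empty, no-op, size=0
3. enqueue(69): size=1
4. enqueue(14): size=2
5. enqueue(70): size=3
6. dequeue(): size=2
7. dequeue(): size=1
8. enqueue(15): size=2
9. enqueue(46): size=3
10. enqueue(76): size=4
11. enqueue(69): size=5
12. dequeue(): size=4
13. enqueue(31): size=5
14. enqueue(66): size=5=cap → OVERFLOW (fail)
15. enqueue(98): size=5=cap → OVERFLOW (fail)

Answer: 14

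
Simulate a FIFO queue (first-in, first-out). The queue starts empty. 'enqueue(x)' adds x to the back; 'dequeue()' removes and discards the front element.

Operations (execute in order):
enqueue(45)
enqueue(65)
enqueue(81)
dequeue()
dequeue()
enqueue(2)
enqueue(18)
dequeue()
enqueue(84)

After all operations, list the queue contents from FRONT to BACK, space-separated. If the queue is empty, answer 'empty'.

enqueue(45): [45]
enqueue(65): [45, 65]
enqueue(81): [45, 65, 81]
dequeue(): [65, 81]
dequeue(): [81]
enqueue(2): [81, 2]
enqueue(18): [81, 2, 18]
dequeue(): [2, 18]
enqueue(84): [2, 18, 84]

Answer: 2 18 84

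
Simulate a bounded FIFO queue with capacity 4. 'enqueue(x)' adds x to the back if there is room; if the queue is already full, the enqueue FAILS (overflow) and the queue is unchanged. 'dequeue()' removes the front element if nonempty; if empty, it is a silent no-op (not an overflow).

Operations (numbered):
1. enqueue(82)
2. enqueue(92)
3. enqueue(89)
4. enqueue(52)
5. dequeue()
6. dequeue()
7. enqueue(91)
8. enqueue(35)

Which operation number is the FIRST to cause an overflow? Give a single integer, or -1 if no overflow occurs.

1. enqueue(82): size=1
2. enqueue(92): size=2
3. enqueue(89): size=3
4. enqueue(52): size=4
5. dequeue(): size=3
6. dequeue(): size=2
7. enqueue(91): size=3
8. enqueue(35): size=4

Answer: -1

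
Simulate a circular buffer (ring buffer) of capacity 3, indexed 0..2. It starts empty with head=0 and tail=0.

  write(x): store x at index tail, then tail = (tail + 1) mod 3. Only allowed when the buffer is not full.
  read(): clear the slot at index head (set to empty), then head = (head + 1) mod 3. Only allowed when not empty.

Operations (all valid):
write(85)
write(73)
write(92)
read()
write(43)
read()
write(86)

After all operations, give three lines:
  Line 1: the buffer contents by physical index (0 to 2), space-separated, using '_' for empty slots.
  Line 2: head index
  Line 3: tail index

write(85): buf=[85 _ _], head=0, tail=1, size=1
write(73): buf=[85 73 _], head=0, tail=2, size=2
write(92): buf=[85 73 92], head=0, tail=0, size=3
read(): buf=[_ 73 92], head=1, tail=0, size=2
write(43): buf=[43 73 92], head=1, tail=1, size=3
read(): buf=[43 _ 92], head=2, tail=1, size=2
write(86): buf=[43 86 92], head=2, tail=2, size=3

Answer: 43 86 92
2
2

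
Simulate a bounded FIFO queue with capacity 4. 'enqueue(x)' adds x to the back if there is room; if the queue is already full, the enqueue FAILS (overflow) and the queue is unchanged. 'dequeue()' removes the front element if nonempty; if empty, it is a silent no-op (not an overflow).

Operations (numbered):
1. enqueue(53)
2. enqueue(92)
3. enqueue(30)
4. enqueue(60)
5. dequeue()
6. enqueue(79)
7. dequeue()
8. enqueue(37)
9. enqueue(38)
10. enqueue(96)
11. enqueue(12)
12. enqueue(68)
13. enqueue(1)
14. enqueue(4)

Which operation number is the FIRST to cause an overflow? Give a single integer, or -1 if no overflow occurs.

1. enqueue(53): size=1
2. enqueue(92): size=2
3. enqueue(30): size=3
4. enqueue(60): size=4
5. dequeue(): size=3
6. enqueue(79): size=4
7. dequeue(): size=3
8. enqueue(37): size=4
9. enqueue(38): size=4=cap → OVERFLOW (fail)
10. enqueue(96): size=4=cap → OVERFLOW (fail)
11. enqueue(12): size=4=cap → OVERFLOW (fail)
12. enqueue(68): size=4=cap → OVERFLOW (fail)
13. enqueue(1): size=4=cap → OVERFLOW (fail)
14. enqueue(4): size=4=cap → OVERFLOW (fail)

Answer: 9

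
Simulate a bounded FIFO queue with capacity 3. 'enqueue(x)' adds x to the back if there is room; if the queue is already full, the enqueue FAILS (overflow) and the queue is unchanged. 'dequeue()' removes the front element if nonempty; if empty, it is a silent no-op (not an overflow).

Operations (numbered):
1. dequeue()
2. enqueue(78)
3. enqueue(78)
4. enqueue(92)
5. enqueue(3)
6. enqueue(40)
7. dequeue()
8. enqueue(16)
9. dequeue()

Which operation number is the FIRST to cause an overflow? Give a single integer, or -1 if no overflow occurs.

1. dequeue(): empty, no-op, size=0
2. enqueue(78): size=1
3. enqueue(78): size=2
4. enqueue(92): size=3
5. enqueue(3): size=3=cap → OVERFLOW (fail)
6. enqueue(40): size=3=cap → OVERFLOW (fail)
7. dequeue(): size=2
8. enqueue(16): size=3
9. dequeue(): size=2

Answer: 5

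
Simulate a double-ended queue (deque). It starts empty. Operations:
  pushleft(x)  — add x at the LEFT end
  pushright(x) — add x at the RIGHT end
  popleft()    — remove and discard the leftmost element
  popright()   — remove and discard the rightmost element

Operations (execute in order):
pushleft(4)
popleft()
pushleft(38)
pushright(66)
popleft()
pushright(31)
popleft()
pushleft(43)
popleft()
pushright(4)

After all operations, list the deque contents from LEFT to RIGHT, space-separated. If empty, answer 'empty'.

pushleft(4): [4]
popleft(): []
pushleft(38): [38]
pushright(66): [38, 66]
popleft(): [66]
pushright(31): [66, 31]
popleft(): [31]
pushleft(43): [43, 31]
popleft(): [31]
pushright(4): [31, 4]

Answer: 31 4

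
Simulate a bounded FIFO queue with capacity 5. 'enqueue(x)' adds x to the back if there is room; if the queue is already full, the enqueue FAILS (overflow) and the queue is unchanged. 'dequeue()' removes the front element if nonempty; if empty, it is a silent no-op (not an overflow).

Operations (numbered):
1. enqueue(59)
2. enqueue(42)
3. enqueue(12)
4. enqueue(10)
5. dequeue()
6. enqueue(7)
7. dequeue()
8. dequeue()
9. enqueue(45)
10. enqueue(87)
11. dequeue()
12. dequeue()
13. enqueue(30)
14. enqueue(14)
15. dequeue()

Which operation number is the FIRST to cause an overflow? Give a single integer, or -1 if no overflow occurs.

1. enqueue(59): size=1
2. enqueue(42): size=2
3. enqueue(12): size=3
4. enqueue(10): size=4
5. dequeue(): size=3
6. enqueue(7): size=4
7. dequeue(): size=3
8. dequeue(): size=2
9. enqueue(45): size=3
10. enqueue(87): size=4
11. dequeue(): size=3
12. dequeue(): size=2
13. enqueue(30): size=3
14. enqueue(14): size=4
15. dequeue(): size=3

Answer: -1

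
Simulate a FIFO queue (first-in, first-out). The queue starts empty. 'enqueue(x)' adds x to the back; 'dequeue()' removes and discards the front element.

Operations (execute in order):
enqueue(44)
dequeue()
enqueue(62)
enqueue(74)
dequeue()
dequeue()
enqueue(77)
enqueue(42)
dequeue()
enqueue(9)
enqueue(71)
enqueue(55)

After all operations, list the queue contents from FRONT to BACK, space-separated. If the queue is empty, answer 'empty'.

enqueue(44): [44]
dequeue(): []
enqueue(62): [62]
enqueue(74): [62, 74]
dequeue(): [74]
dequeue(): []
enqueue(77): [77]
enqueue(42): [77, 42]
dequeue(): [42]
enqueue(9): [42, 9]
enqueue(71): [42, 9, 71]
enqueue(55): [42, 9, 71, 55]

Answer: 42 9 71 55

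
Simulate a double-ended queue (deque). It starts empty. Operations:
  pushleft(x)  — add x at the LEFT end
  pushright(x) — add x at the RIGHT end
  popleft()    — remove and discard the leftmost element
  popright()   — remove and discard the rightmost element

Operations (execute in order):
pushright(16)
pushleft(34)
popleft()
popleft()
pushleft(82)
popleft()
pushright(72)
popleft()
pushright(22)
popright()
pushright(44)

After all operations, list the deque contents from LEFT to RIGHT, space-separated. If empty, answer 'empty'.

Answer: 44

Derivation:
pushright(16): [16]
pushleft(34): [34, 16]
popleft(): [16]
popleft(): []
pushleft(82): [82]
popleft(): []
pushright(72): [72]
popleft(): []
pushright(22): [22]
popright(): []
pushright(44): [44]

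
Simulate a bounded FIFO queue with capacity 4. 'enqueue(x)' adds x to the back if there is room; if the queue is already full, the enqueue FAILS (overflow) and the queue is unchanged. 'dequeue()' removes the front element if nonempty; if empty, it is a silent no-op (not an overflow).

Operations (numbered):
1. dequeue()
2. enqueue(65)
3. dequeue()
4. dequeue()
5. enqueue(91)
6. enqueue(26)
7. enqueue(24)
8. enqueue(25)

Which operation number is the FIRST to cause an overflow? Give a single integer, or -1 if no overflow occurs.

Answer: -1

Derivation:
1. dequeue(): empty, no-op, size=0
2. enqueue(65): size=1
3. dequeue(): size=0
4. dequeue(): empty, no-op, size=0
5. enqueue(91): size=1
6. enqueue(26): size=2
7. enqueue(24): size=3
8. enqueue(25): size=4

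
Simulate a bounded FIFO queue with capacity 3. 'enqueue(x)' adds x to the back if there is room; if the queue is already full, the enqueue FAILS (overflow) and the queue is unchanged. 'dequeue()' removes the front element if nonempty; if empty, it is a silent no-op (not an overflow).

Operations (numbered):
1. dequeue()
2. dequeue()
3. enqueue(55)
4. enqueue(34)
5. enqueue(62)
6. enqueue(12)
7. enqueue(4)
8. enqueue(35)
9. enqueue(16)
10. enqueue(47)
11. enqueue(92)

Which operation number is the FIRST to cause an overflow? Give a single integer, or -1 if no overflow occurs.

Answer: 6

Derivation:
1. dequeue(): empty, no-op, size=0
2. dequeue(): empty, no-op, size=0
3. enqueue(55): size=1
4. enqueue(34): size=2
5. enqueue(62): size=3
6. enqueue(12): size=3=cap → OVERFLOW (fail)
7. enqueue(4): size=3=cap → OVERFLOW (fail)
8. enqueue(35): size=3=cap → OVERFLOW (fail)
9. enqueue(16): size=3=cap → OVERFLOW (fail)
10. enqueue(47): size=3=cap → OVERFLOW (fail)
11. enqueue(92): size=3=cap → OVERFLOW (fail)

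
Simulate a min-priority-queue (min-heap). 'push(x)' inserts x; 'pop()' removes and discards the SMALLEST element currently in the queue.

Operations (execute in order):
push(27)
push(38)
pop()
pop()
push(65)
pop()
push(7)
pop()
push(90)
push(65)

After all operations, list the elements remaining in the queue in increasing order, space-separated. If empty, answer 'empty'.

push(27): heap contents = [27]
push(38): heap contents = [27, 38]
pop() → 27: heap contents = [38]
pop() → 38: heap contents = []
push(65): heap contents = [65]
pop() → 65: heap contents = []
push(7): heap contents = [7]
pop() → 7: heap contents = []
push(90): heap contents = [90]
push(65): heap contents = [65, 90]

Answer: 65 90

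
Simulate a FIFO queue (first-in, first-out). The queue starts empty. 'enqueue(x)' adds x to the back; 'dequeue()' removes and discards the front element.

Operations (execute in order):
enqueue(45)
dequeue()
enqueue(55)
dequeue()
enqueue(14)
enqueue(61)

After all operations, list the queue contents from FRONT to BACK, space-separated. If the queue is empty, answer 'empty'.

enqueue(45): [45]
dequeue(): []
enqueue(55): [55]
dequeue(): []
enqueue(14): [14]
enqueue(61): [14, 61]

Answer: 14 61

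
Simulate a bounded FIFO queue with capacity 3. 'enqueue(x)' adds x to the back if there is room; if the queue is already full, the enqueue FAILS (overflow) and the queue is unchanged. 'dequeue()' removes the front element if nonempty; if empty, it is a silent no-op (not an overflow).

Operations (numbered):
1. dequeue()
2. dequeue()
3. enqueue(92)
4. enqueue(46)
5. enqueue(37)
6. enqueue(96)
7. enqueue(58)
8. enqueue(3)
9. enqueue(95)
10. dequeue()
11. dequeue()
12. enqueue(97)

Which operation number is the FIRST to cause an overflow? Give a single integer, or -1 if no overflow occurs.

Answer: 6

Derivation:
1. dequeue(): empty, no-op, size=0
2. dequeue(): empty, no-op, size=0
3. enqueue(92): size=1
4. enqueue(46): size=2
5. enqueue(37): size=3
6. enqueue(96): size=3=cap → OVERFLOW (fail)
7. enqueue(58): size=3=cap → OVERFLOW (fail)
8. enqueue(3): size=3=cap → OVERFLOW (fail)
9. enqueue(95): size=3=cap → OVERFLOW (fail)
10. dequeue(): size=2
11. dequeue(): size=1
12. enqueue(97): size=2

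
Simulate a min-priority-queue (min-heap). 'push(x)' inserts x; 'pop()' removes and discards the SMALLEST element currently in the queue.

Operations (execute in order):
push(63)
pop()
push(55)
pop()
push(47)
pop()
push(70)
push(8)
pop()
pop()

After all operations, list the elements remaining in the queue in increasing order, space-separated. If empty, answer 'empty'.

Answer: empty

Derivation:
push(63): heap contents = [63]
pop() → 63: heap contents = []
push(55): heap contents = [55]
pop() → 55: heap contents = []
push(47): heap contents = [47]
pop() → 47: heap contents = []
push(70): heap contents = [70]
push(8): heap contents = [8, 70]
pop() → 8: heap contents = [70]
pop() → 70: heap contents = []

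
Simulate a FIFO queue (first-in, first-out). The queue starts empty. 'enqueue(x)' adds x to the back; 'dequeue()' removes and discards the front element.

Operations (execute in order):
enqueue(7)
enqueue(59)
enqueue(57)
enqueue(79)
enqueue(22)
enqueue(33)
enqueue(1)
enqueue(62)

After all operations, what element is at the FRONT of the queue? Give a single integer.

Answer: 7

Derivation:
enqueue(7): queue = [7]
enqueue(59): queue = [7, 59]
enqueue(57): queue = [7, 59, 57]
enqueue(79): queue = [7, 59, 57, 79]
enqueue(22): queue = [7, 59, 57, 79, 22]
enqueue(33): queue = [7, 59, 57, 79, 22, 33]
enqueue(1): queue = [7, 59, 57, 79, 22, 33, 1]
enqueue(62): queue = [7, 59, 57, 79, 22, 33, 1, 62]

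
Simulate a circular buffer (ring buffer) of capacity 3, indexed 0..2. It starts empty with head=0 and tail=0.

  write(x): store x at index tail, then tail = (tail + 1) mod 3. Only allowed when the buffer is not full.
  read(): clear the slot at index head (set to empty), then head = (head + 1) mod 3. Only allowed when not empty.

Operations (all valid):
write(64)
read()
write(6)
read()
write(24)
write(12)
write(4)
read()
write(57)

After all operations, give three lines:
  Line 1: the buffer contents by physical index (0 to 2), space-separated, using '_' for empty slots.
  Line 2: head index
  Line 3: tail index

Answer: 12 4 57
0
0

Derivation:
write(64): buf=[64 _ _], head=0, tail=1, size=1
read(): buf=[_ _ _], head=1, tail=1, size=0
write(6): buf=[_ 6 _], head=1, tail=2, size=1
read(): buf=[_ _ _], head=2, tail=2, size=0
write(24): buf=[_ _ 24], head=2, tail=0, size=1
write(12): buf=[12 _ 24], head=2, tail=1, size=2
write(4): buf=[12 4 24], head=2, tail=2, size=3
read(): buf=[12 4 _], head=0, tail=2, size=2
write(57): buf=[12 4 57], head=0, tail=0, size=3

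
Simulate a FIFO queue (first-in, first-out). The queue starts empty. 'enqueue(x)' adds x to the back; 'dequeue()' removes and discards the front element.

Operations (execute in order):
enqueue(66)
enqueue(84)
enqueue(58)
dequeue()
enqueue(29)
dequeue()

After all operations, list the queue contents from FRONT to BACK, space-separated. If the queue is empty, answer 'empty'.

Answer: 58 29

Derivation:
enqueue(66): [66]
enqueue(84): [66, 84]
enqueue(58): [66, 84, 58]
dequeue(): [84, 58]
enqueue(29): [84, 58, 29]
dequeue(): [58, 29]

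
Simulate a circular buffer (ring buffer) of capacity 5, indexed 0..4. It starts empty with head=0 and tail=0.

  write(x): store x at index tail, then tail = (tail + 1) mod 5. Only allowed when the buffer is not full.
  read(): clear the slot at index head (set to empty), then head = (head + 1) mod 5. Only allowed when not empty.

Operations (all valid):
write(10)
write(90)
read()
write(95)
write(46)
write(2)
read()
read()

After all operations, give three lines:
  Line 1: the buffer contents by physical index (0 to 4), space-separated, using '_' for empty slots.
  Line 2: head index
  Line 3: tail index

Answer: _ _ _ 46 2
3
0

Derivation:
write(10): buf=[10 _ _ _ _], head=0, tail=1, size=1
write(90): buf=[10 90 _ _ _], head=0, tail=2, size=2
read(): buf=[_ 90 _ _ _], head=1, tail=2, size=1
write(95): buf=[_ 90 95 _ _], head=1, tail=3, size=2
write(46): buf=[_ 90 95 46 _], head=1, tail=4, size=3
write(2): buf=[_ 90 95 46 2], head=1, tail=0, size=4
read(): buf=[_ _ 95 46 2], head=2, tail=0, size=3
read(): buf=[_ _ _ 46 2], head=3, tail=0, size=2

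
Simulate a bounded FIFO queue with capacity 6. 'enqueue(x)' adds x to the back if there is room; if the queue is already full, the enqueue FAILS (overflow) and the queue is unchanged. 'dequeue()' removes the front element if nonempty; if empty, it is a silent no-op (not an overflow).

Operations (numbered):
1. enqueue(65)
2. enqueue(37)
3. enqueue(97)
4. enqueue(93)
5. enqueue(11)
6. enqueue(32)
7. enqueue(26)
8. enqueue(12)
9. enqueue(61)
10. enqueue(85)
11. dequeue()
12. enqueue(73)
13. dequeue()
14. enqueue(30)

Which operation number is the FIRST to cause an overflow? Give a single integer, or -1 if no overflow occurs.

1. enqueue(65): size=1
2. enqueue(37): size=2
3. enqueue(97): size=3
4. enqueue(93): size=4
5. enqueue(11): size=5
6. enqueue(32): size=6
7. enqueue(26): size=6=cap → OVERFLOW (fail)
8. enqueue(12): size=6=cap → OVERFLOW (fail)
9. enqueue(61): size=6=cap → OVERFLOW (fail)
10. enqueue(85): size=6=cap → OVERFLOW (fail)
11. dequeue(): size=5
12. enqueue(73): size=6
13. dequeue(): size=5
14. enqueue(30): size=6

Answer: 7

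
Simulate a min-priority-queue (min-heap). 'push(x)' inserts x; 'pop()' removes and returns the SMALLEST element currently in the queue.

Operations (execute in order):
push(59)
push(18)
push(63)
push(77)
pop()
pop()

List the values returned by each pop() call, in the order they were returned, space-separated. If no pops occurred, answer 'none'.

Answer: 18 59

Derivation:
push(59): heap contents = [59]
push(18): heap contents = [18, 59]
push(63): heap contents = [18, 59, 63]
push(77): heap contents = [18, 59, 63, 77]
pop() → 18: heap contents = [59, 63, 77]
pop() → 59: heap contents = [63, 77]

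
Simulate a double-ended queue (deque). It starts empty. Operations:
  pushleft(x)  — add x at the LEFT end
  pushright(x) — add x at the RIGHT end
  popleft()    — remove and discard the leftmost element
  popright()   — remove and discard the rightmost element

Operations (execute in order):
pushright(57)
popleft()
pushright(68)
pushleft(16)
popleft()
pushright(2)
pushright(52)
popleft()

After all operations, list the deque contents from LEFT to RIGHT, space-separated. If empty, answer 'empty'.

pushright(57): [57]
popleft(): []
pushright(68): [68]
pushleft(16): [16, 68]
popleft(): [68]
pushright(2): [68, 2]
pushright(52): [68, 2, 52]
popleft(): [2, 52]

Answer: 2 52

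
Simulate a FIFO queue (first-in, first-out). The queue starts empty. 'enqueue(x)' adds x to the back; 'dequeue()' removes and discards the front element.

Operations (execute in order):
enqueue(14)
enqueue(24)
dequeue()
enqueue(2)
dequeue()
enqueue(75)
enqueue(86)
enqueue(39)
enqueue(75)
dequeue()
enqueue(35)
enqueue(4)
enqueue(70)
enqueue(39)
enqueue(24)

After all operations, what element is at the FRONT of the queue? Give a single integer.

enqueue(14): queue = [14]
enqueue(24): queue = [14, 24]
dequeue(): queue = [24]
enqueue(2): queue = [24, 2]
dequeue(): queue = [2]
enqueue(75): queue = [2, 75]
enqueue(86): queue = [2, 75, 86]
enqueue(39): queue = [2, 75, 86, 39]
enqueue(75): queue = [2, 75, 86, 39, 75]
dequeue(): queue = [75, 86, 39, 75]
enqueue(35): queue = [75, 86, 39, 75, 35]
enqueue(4): queue = [75, 86, 39, 75, 35, 4]
enqueue(70): queue = [75, 86, 39, 75, 35, 4, 70]
enqueue(39): queue = [75, 86, 39, 75, 35, 4, 70, 39]
enqueue(24): queue = [75, 86, 39, 75, 35, 4, 70, 39, 24]

Answer: 75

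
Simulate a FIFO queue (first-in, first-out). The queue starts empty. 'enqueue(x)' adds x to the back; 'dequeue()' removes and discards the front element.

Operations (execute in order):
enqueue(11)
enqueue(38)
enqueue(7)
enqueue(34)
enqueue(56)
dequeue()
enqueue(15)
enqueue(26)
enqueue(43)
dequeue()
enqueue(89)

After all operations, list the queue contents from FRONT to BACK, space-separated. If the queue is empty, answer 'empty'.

enqueue(11): [11]
enqueue(38): [11, 38]
enqueue(7): [11, 38, 7]
enqueue(34): [11, 38, 7, 34]
enqueue(56): [11, 38, 7, 34, 56]
dequeue(): [38, 7, 34, 56]
enqueue(15): [38, 7, 34, 56, 15]
enqueue(26): [38, 7, 34, 56, 15, 26]
enqueue(43): [38, 7, 34, 56, 15, 26, 43]
dequeue(): [7, 34, 56, 15, 26, 43]
enqueue(89): [7, 34, 56, 15, 26, 43, 89]

Answer: 7 34 56 15 26 43 89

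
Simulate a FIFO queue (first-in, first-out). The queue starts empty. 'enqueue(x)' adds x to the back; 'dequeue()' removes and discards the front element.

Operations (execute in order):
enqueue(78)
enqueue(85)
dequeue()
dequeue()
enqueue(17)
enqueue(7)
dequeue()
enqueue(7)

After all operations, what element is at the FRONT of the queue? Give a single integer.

enqueue(78): queue = [78]
enqueue(85): queue = [78, 85]
dequeue(): queue = [85]
dequeue(): queue = []
enqueue(17): queue = [17]
enqueue(7): queue = [17, 7]
dequeue(): queue = [7]
enqueue(7): queue = [7, 7]

Answer: 7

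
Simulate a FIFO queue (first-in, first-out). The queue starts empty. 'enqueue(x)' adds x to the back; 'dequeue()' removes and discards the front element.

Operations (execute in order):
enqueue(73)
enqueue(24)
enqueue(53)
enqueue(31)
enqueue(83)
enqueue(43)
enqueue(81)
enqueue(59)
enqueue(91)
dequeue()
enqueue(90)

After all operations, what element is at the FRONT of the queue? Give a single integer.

enqueue(73): queue = [73]
enqueue(24): queue = [73, 24]
enqueue(53): queue = [73, 24, 53]
enqueue(31): queue = [73, 24, 53, 31]
enqueue(83): queue = [73, 24, 53, 31, 83]
enqueue(43): queue = [73, 24, 53, 31, 83, 43]
enqueue(81): queue = [73, 24, 53, 31, 83, 43, 81]
enqueue(59): queue = [73, 24, 53, 31, 83, 43, 81, 59]
enqueue(91): queue = [73, 24, 53, 31, 83, 43, 81, 59, 91]
dequeue(): queue = [24, 53, 31, 83, 43, 81, 59, 91]
enqueue(90): queue = [24, 53, 31, 83, 43, 81, 59, 91, 90]

Answer: 24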